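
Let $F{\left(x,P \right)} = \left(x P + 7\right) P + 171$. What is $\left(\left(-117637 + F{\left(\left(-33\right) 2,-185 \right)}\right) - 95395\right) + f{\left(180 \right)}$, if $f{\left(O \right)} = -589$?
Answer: $-2473595$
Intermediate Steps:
$F{\left(x,P \right)} = 171 + P \left(7 + P x\right)$ ($F{\left(x,P \right)} = \left(P x + 7\right) P + 171 = \left(7 + P x\right) P + 171 = P \left(7 + P x\right) + 171 = 171 + P \left(7 + P x\right)$)
$\left(\left(-117637 + F{\left(\left(-33\right) 2,-185 \right)}\right) - 95395\right) + f{\left(180 \right)} = \left(\left(-117637 + \left(171 + 7 \left(-185\right) + \left(-33\right) 2 \left(-185\right)^{2}\right)\right) - 95395\right) - 589 = \left(\left(-117637 - 2259974\right) - 95395\right) - 589 = \left(-2377611 - 95395\right) - 589 = -2473006 - 589 = -2473595$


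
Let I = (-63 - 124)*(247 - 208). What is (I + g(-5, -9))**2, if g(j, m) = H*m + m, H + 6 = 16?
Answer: 54641664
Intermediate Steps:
H = 10 (H = -6 + 16 = 10)
g(j, m) = 11*m (g(j, m) = 10*m + m = 11*m)
I = -7293 (I = -187*39 = -7293)
(I + g(-5, -9))**2 = (-7293 + 11*(-9))**2 = (-7293 - 99)**2 = (-7392)**2 = 54641664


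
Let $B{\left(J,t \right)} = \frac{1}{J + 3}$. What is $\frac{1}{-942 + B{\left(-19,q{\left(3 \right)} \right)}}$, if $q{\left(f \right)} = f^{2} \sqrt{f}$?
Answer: $- \frac{16}{15073} \approx -0.0010615$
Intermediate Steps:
$q{\left(f \right)} = f^{\frac{5}{2}}$
$B{\left(J,t \right)} = \frac{1}{3 + J}$
$\frac{1}{-942 + B{\left(-19,q{\left(3 \right)} \right)}} = \frac{1}{-942 + \frac{1}{3 - 19}} = \frac{1}{-942 + \frac{1}{-16}} = \frac{1}{-942 - \frac{1}{16}} = \frac{1}{- \frac{15073}{16}} = - \frac{16}{15073}$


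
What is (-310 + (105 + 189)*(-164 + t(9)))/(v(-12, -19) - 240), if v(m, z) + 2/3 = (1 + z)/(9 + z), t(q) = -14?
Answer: 789630/3583 ≈ 220.38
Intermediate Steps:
v(m, z) = -⅔ + (1 + z)/(9 + z)
(-310 + (105 + 189)*(-164 + t(9)))/(v(-12, -19) - 240) = (-310 + (105 + 189)*(-164 - 14))/((-15 - 19)/(3*(9 - 19)) - 240) = (-310 + 294*(-178))/((⅓)*(-34)/(-10) - 240) = (-310 - 52332)/((⅓)*(-⅒)*(-34) - 240) = -52642/(17/15 - 240) = -52642/(-3583/15) = -52642*(-15/3583) = 789630/3583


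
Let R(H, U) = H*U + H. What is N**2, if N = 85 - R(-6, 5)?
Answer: 14641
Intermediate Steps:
R(H, U) = H + H*U
N = 121 (N = 85 - (-6)*(1 + 5) = 85 - (-6)*6 = 85 - 1*(-36) = 85 + 36 = 121)
N**2 = 121**2 = 14641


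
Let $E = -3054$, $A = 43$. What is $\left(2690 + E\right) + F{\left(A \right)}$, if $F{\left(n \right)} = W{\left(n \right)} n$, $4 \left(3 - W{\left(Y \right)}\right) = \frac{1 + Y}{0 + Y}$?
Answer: $-246$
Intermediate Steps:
$W{\left(Y \right)} = 3 - \frac{1 + Y}{4 Y}$ ($W{\left(Y \right)} = 3 - \frac{\left(1 + Y\right) \frac{1}{0 + Y}}{4} = 3 - \frac{\left(1 + Y\right) \frac{1}{Y}}{4} = 3 - \frac{\frac{1}{Y} \left(1 + Y\right)}{4} = 3 - \frac{1 + Y}{4 Y}$)
$F{\left(n \right)} = - \frac{1}{4} + \frac{11 n}{4}$ ($F{\left(n \right)} = \frac{-1 + 11 n}{4 n} n = - \frac{1}{4} + \frac{11 n}{4}$)
$\left(2690 + E\right) + F{\left(A \right)} = \left(2690 - 3054\right) + \left(- \frac{1}{4} + \frac{11}{4} \cdot 43\right) = -364 + \left(- \frac{1}{4} + \frac{473}{4}\right) = -364 + 118 = -246$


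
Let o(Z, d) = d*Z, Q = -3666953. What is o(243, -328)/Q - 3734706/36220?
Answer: -6846052245969/66408518830 ≈ -103.09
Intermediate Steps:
o(Z, d) = Z*d
o(243, -328)/Q - 3734706/36220 = (243*(-328))/(-3666953) - 3734706/36220 = -79704*(-1/3666953) - 3734706*1/36220 = 79704/3666953 - 1867353/18110 = -6846052245969/66408518830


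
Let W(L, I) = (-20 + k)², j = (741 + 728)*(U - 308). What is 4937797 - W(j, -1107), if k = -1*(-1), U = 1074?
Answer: 4937436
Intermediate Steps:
k = 1
j = 1125254 (j = (741 + 728)*(1074 - 308) = 1469*766 = 1125254)
W(L, I) = 361 (W(L, I) = (-20 + 1)² = (-19)² = 361)
4937797 - W(j, -1107) = 4937797 - 1*361 = 4937797 - 361 = 4937436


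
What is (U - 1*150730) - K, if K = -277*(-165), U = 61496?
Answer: -134939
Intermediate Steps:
K = 45705
(U - 1*150730) - K = (61496 - 1*150730) - 1*45705 = (61496 - 150730) - 45705 = -89234 - 45705 = -134939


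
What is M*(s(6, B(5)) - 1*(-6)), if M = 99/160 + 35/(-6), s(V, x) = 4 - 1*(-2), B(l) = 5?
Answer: -2503/40 ≈ -62.575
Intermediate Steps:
s(V, x) = 6 (s(V, x) = 4 + 2 = 6)
M = -2503/480 (M = 99*(1/160) + 35*(-⅙) = 99/160 - 35/6 = -2503/480 ≈ -5.2146)
M*(s(6, B(5)) - 1*(-6)) = -2503*(6 - 1*(-6))/480 = -2503*(6 + 6)/480 = -2503/480*12 = -2503/40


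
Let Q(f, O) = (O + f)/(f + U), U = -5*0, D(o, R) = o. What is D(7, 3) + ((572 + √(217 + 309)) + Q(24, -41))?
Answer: 13879/24 + √526 ≈ 601.23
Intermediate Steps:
U = 0
Q(f, O) = (O + f)/f (Q(f, O) = (O + f)/(f + 0) = (O + f)/f)
D(7, 3) + ((572 + √(217 + 309)) + Q(24, -41)) = 7 + ((572 + √(217 + 309)) + (-41 + 24)/24) = 7 + ((572 + √526) + (1/24)*(-17)) = 7 + ((572 + √526) - 17/24) = 7 + (13711/24 + √526) = 13879/24 + √526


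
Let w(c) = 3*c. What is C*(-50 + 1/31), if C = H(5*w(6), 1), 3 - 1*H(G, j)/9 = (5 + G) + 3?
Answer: 1324395/31 ≈ 42722.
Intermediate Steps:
H(G, j) = -45 - 9*G (H(G, j) = 27 - 9*((5 + G) + 3) = 27 - 9*(8 + G) = 27 + (-72 - 9*G) = -45 - 9*G)
C = -855 (C = -45 - 45*3*6 = -45 - 45*18 = -45 - 9*90 = -45 - 810 = -855)
C*(-50 + 1/31) = -855*(-50 + 1/31) = -855*(-1549/31) = 1324395/31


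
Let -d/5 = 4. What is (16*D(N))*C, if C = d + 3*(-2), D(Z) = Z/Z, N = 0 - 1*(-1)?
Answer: -416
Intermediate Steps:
N = 1 (N = 0 + 1 = 1)
d = -20 (d = -5*4 = -20)
D(Z) = 1
C = -26 (C = -20 + 3*(-2) = -20 - 6 = -26)
(16*D(N))*C = (16*1)*(-26) = 16*(-26) = -416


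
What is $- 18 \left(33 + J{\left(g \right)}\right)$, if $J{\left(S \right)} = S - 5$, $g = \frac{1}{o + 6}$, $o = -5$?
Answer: $-522$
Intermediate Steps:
$g = 1$ ($g = \frac{1}{-5 + 6} = 1^{-1} = 1$)
$J{\left(S \right)} = -5 + S$
$- 18 \left(33 + J{\left(g \right)}\right) = - 18 \left(33 + \left(-5 + 1\right)\right) = - 18 \left(33 - 4\right) = \left(-18\right) 29 = -522$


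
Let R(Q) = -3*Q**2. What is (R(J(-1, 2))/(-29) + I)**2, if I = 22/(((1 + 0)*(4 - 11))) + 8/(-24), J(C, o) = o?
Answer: 3478225/370881 ≈ 9.3783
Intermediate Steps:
I = -73/21 (I = 22/((1*(-7))) + 8*(-1/24) = 22/(-7) - 1/3 = 22*(-1/7) - 1/3 = -22/7 - 1/3 = -73/21 ≈ -3.4762)
(R(J(-1, 2))/(-29) + I)**2 = (-3*2**2/(-29) - 73/21)**2 = (-3*4*(-1/29) - 73/21)**2 = (-12*(-1/29) - 73/21)**2 = (12/29 - 73/21)**2 = (-1865/609)**2 = 3478225/370881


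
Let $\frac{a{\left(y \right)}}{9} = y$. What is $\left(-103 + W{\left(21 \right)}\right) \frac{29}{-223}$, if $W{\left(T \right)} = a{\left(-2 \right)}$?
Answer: $\frac{3509}{223} \approx 15.735$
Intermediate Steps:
$a{\left(y \right)} = 9 y$
$W{\left(T \right)} = -18$ ($W{\left(T \right)} = 9 \left(-2\right) = -18$)
$\left(-103 + W{\left(21 \right)}\right) \frac{29}{-223} = \left(-103 - 18\right) \frac{29}{-223} = - 121 \cdot 29 \left(- \frac{1}{223}\right) = \left(-121\right) \left(- \frac{29}{223}\right) = \frac{3509}{223}$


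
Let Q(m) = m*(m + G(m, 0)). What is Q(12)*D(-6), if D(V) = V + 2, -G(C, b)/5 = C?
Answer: 2304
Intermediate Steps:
G(C, b) = -5*C
D(V) = 2 + V
Q(m) = -4*m² (Q(m) = m*(m - 5*m) = m*(-4*m) = -4*m²)
Q(12)*D(-6) = (-4*12²)*(2 - 6) = -4*144*(-4) = -576*(-4) = 2304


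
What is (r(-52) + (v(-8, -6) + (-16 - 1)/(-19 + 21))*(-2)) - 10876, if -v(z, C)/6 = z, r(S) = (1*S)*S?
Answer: -8251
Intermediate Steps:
r(S) = S² (r(S) = S*S = S²)
v(z, C) = -6*z
(r(-52) + (v(-8, -6) + (-16 - 1)/(-19 + 21))*(-2)) - 10876 = ((-52)² + (-6*(-8) + (-16 - 1)/(-19 + 21))*(-2)) - 10876 = (2704 + (48 - 17/2)*(-2)) - 10876 = (2704 + (79/2)*(-2)) - 10876 = (2704 - 79) - 10876 = 2625 - 10876 = -8251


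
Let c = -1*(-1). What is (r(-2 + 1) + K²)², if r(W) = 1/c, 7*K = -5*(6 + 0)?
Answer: 900601/2401 ≈ 375.09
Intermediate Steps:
c = 1
K = -30/7 (K = (-5*(6 + 0))/7 = (-5*6)/7 = (⅐)*(-30) = -30/7 ≈ -4.2857)
r(W) = 1 (r(W) = 1/1 = 1)
(r(-2 + 1) + K²)² = (1 + (-30/7)²)² = (1 + 900/49)² = (949/49)² = 900601/2401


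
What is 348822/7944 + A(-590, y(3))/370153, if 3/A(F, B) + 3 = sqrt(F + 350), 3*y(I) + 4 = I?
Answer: 1786125547791/40676853476 - 4*I*sqrt(15)/30722699 ≈ 43.91 - 5.0425e-7*I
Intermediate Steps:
y(I) = -4/3 + I/3
A(F, B) = 3/(-3 + sqrt(350 + F)) (A(F, B) = 3/(-3 + sqrt(F + 350)) = 3/(-3 + sqrt(350 + F)))
348822/7944 + A(-590, y(3))/370153 = 348822/7944 + (3/(-3 + sqrt(350 - 590)))/370153 = 348822*(1/7944) + (3/(-3 + sqrt(-240)))*(1/370153) = 58137/1324 + (3/(-3 + 4*I*sqrt(15)))*(1/370153) = 58137/1324 + 3/(370153*(-3 + 4*I*sqrt(15)))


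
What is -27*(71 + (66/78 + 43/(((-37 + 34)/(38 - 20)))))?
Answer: 65340/13 ≈ 5026.2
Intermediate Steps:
-27*(71 + (66/78 + 43/(((-37 + 34)/(38 - 20))))) = -27*(71 + (66*(1/78) + 43/((-3/18)))) = -27*(71 + (11/13 + 43/((-3*1/18)))) = -27*(71 + (11/13 + 43/(-⅙))) = -27*(71 + (11/13 + 43*(-6))) = -27*(71 + (11/13 - 258)) = -27*(71 - 3343/13) = -27*(-2420/13) = 65340/13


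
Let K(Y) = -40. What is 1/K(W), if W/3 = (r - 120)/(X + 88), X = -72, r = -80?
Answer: -1/40 ≈ -0.025000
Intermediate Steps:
W = -75/2 (W = 3*((-80 - 120)/(-72 + 88)) = 3*(-200/16) = 3*(-200*1/16) = 3*(-25/2) = -75/2 ≈ -37.500)
1/K(W) = 1/(-40) = -1/40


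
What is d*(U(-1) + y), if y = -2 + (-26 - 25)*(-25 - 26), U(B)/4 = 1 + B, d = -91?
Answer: -236509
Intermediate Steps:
U(B) = 4 + 4*B (U(B) = 4*(1 + B) = 4 + 4*B)
y = 2599 (y = -2 - 51*(-51) = -2 + 2601 = 2599)
d*(U(-1) + y) = -91*((4 + 4*(-1)) + 2599) = -91*((4 - 4) + 2599) = -91*(0 + 2599) = -91*2599 = -236509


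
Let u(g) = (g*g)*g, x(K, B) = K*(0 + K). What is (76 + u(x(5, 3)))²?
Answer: 246521401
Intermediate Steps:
x(K, B) = K² (x(K, B) = K*K = K²)
u(g) = g³ (u(g) = g²*g = g³)
(76 + u(x(5, 3)))² = (76 + (5²)³)² = (76 + 25³)² = (76 + 15625)² = 15701² = 246521401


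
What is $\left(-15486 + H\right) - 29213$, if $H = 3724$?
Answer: $-40975$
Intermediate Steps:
$\left(-15486 + H\right) - 29213 = \left(-15486 + 3724\right) - 29213 = -11762 - 29213 = -40975$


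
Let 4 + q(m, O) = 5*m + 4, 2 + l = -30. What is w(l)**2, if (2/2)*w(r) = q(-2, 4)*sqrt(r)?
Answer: -3200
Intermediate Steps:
l = -32 (l = -2 - 30 = -32)
q(m, O) = 5*m (q(m, O) = -4 + (5*m + 4) = -4 + (4 + 5*m) = 5*m)
w(r) = -10*sqrt(r) (w(r) = (5*(-2))*sqrt(r) = -10*sqrt(r))
w(l)**2 = (-40*I*sqrt(2))**2 = -3200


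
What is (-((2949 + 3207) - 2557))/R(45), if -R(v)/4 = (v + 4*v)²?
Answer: 3599/202500 ≈ 0.017773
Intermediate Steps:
R(v) = -100*v² (R(v) = -4*(v + 4*v)² = -4*25*v² = -100*v²)
(-((2949 + 3207) - 2557))/R(45) = (-((2949 + 3207) - 2557))/((-100*45²)) = (-(6156 - 2557))/((-100*2025)) = -1*3599/(-202500) = -3599*(-1/202500) = 3599/202500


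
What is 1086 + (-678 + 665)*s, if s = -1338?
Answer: 18480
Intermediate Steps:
1086 + (-678 + 665)*s = 1086 + (-678 + 665)*(-1338) = 1086 - 13*(-1338) = 1086 + 17394 = 18480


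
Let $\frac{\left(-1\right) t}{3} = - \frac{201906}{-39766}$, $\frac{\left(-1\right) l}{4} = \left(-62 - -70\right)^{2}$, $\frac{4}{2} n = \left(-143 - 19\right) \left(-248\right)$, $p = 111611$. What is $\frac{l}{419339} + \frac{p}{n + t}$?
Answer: $\frac{930478798347587}{167361065275455} \approx 5.5597$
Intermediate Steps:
$n = 20088$ ($n = \frac{\left(-143 - 19\right) \left(-248\right)}{2} = \frac{\left(-162\right) \left(-248\right)}{2} = \frac{1}{2} \cdot 40176 = 20088$)
$l = -256$ ($l = - 4 \left(-62 - -70\right)^{2} = - 4 \left(-62 + 70\right)^{2} = - 4 \cdot 8^{2} = \left(-4\right) 64 = -256$)
$t = - \frac{302859}{19883}$ ($t = - 3 \left(- \frac{201906}{-39766}\right) = - 3 \left(\left(-201906\right) \left(- \frac{1}{39766}\right)\right) = \left(-3\right) \frac{100953}{19883} = - \frac{302859}{19883} \approx -15.232$)
$\frac{l}{419339} + \frac{p}{n + t} = - \frac{256}{419339} + \frac{111611}{20088 - \frac{302859}{19883}} = \left(-256\right) \frac{1}{419339} + \frac{111611}{\frac{399106845}{19883}} = - \frac{256}{419339} + 111611 \cdot \frac{19883}{399106845} = - \frac{256}{419339} + \frac{2219161513}{399106845} = \frac{930478798347587}{167361065275455}$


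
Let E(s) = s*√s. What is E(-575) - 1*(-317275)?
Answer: 317275 - 2875*I*√23 ≈ 3.1728e+5 - 13788.0*I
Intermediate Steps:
E(s) = s^(3/2)
E(-575) - 1*(-317275) = (-575)^(3/2) - 1*(-317275) = -2875*I*√23 + 317275 = 317275 - 2875*I*√23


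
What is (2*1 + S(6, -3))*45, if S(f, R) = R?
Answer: -45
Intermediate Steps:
(2*1 + S(6, -3))*45 = (2*1 - 3)*45 = (2 - 3)*45 = -1*45 = -45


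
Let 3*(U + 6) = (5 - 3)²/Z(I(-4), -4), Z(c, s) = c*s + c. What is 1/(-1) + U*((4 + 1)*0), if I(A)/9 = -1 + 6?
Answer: -1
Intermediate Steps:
I(A) = 45 (I(A) = 9*(-1 + 6) = 9*5 = 45)
Z(c, s) = c + c*s
U = -2434/405 (U = -6 + ((5 - 3)²/((45*(1 - 4))))/3 = -6 + (2²/((45*(-3))))/3 = -6 + (4/(-135))/3 = -6 + (4*(-1/135))/3 = -6 + (⅓)*(-4/135) = -6 - 4/405 = -2434/405 ≈ -6.0099)
1/(-1) + U*((4 + 1)*0) = 1/(-1) - 2434*(4 + 1)*0/405 = -1 - 2434*0/81 = -1 - 2434/405*0 = -1 + 0 = -1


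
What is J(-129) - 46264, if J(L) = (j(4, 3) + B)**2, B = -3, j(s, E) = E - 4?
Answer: -46248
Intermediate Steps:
j(s, E) = -4 + E
J(L) = 16 (J(L) = ((-4 + 3) - 3)**2 = (-1 - 3)**2 = (-4)**2 = 16)
J(-129) - 46264 = 16 - 46264 = -46248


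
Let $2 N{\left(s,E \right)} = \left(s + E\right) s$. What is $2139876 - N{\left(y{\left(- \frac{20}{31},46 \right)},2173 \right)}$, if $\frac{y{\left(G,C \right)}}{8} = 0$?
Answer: $2139876$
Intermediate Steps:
$y{\left(G,C \right)} = 0$ ($y{\left(G,C \right)} = 8 \cdot 0 = 0$)
$N{\left(s,E \right)} = \frac{s \left(E + s\right)}{2}$ ($N{\left(s,E \right)} = \frac{\left(s + E\right) s}{2} = \frac{\left(E + s\right) s}{2} = \frac{s \left(E + s\right)}{2}$)
$2139876 - N{\left(y{\left(- \frac{20}{31},46 \right)},2173 \right)} = 2139876 - \frac{1}{2} \cdot 0 \left(2173 + 0\right) = 2139876 - \frac{1}{2} \cdot 0 \cdot 2173 = 2139876 - 0 = 2139876 + 0 = 2139876$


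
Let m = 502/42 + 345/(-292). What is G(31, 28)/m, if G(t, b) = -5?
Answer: -30660/66047 ≈ -0.46421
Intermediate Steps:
m = 66047/6132 (m = 502*(1/42) + 345*(-1/292) = 251/21 - 345/292 = 66047/6132 ≈ 10.771)
G(31, 28)/m = -5/66047/6132 = -5*6132/66047 = -30660/66047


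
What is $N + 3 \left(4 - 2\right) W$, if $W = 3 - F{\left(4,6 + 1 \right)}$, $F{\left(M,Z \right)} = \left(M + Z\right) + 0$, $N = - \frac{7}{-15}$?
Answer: $- \frac{713}{15} \approx -47.533$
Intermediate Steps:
$N = \frac{7}{15}$ ($N = \left(-7\right) \left(- \frac{1}{15}\right) = \frac{7}{15} \approx 0.46667$)
$F{\left(M,Z \right)} = M + Z$
$W = -8$ ($W = 3 - \left(4 + \left(6 + 1\right)\right) = 3 - \left(4 + 7\right) = 3 - 11 = -8$)
$N + 3 \left(4 - 2\right) W = \frac{7}{15} + 3 \left(4 - 2\right) \left(-8\right) = \frac{7}{15} + 3 \cdot 2 \left(-8\right) = \frac{7}{15} + 6 \left(-8\right) = \frac{7}{15} - 48 = - \frac{713}{15}$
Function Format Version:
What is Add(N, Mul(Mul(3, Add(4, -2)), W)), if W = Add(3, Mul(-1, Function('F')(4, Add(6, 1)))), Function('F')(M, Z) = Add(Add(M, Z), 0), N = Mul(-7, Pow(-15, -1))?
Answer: Rational(-713, 15) ≈ -47.533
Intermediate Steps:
N = Rational(7, 15) (N = Mul(-7, Rational(-1, 15)) = Rational(7, 15) ≈ 0.46667)
Function('F')(M, Z) = Add(M, Z)
W = -8 (W = Add(3, Mul(-1, Add(4, Add(6, 1)))) = Add(3, Mul(-1, Add(4, 7))) = Add(3, Mul(-1, 11)) = Add(3, -11) = -8)
Add(N, Mul(Mul(3, Add(4, -2)), W)) = Add(Rational(7, 15), Mul(Mul(3, Add(4, -2)), -8)) = Add(Rational(7, 15), Mul(Mul(3, 2), -8)) = Add(Rational(7, 15), Mul(6, -8)) = Add(Rational(7, 15), -48) = Rational(-713, 15)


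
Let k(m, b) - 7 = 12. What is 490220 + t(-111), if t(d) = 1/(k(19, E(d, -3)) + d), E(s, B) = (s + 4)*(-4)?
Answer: 45100239/92 ≈ 4.9022e+5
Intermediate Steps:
E(s, B) = -16 - 4*s (E(s, B) = (4 + s)*(-4) = -16 - 4*s)
k(m, b) = 19 (k(m, b) = 7 + 12 = 19)
t(d) = 1/(19 + d)
490220 + t(-111) = 490220 + 1/(19 - 111) = 490220 + 1/(-92) = 490220 - 1/92 = 45100239/92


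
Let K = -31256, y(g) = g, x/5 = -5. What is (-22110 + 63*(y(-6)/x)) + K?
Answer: -1333772/25 ≈ -53351.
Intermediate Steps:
x = -25 (x = 5*(-5) = -25)
(-22110 + 63*(y(-6)/x)) + K = (-22110 + 63*(-6/(-25))) - 31256 = (-22110 + 63*(-6*(-1/25))) - 31256 = (-22110 + 63*(6/25)) - 31256 = (-22110 + 378/25) - 31256 = -552372/25 - 31256 = -1333772/25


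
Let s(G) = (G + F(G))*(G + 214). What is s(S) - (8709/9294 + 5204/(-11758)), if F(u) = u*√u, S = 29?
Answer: 128339005933/18213142 + 7047*√29 ≈ 44996.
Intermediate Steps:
F(u) = u^(3/2)
s(G) = (214 + G)*(G + G^(3/2)) (s(G) = (G + G^(3/2))*(G + 214) = (G + G^(3/2))*(214 + G) = (214 + G)*(G + G^(3/2)))
s(S) - (8709/9294 + 5204/(-11758)) = (29² + 29^(5/2) + 214*29 + 214*29^(3/2)) - (8709/9294 + 5204/(-11758)) = (841 + 841*√29 + 6206 + 214*(29*√29)) - (8709*(1/9294) + 5204*(-1/11758)) = (841 + 841*√29 + 6206 + 6206*√29) - (2903/3098 - 2602/5879) = (7047 + 7047*√29) - 1*9005741/18213142 = (7047 + 7047*√29) - 9005741/18213142 = 128339005933/18213142 + 7047*√29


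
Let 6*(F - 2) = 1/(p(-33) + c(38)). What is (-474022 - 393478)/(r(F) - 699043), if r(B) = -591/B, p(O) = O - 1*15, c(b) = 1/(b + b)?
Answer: 18949670000/15276361423 ≈ 1.2405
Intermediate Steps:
c(b) = 1/(2*b)
p(O) = -15 + O (p(O) = O - 15 = -15 + O)
F = 21844/10941 (F = 2 + 1/(6*((-15 - 33) + (½)/38)) = 2 + 1/(6*(-48 + (½)*(1/38))) = 2 + 1/(6*(-48 + 1/76)) = 2 + 1/(6*(-3647/76)) = 2 + (⅙)*(-76/3647) = 2 - 38/10941 = 21844/10941 ≈ 1.9965)
(-474022 - 393478)/(r(F) - 699043) = (-474022 - 393478)/(-591/21844/10941 - 699043) = -867500/(-591*10941/21844 - 699043) = -867500/(-6466131/21844 - 699043) = -867500/(-15276361423/21844) = -867500*(-21844/15276361423) = 18949670000/15276361423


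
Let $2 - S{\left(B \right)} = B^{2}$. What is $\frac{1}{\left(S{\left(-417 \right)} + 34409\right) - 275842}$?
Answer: $- \frac{1}{415320} \approx -2.4078 \cdot 10^{-6}$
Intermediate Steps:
$S{\left(B \right)} = 2 - B^{2}$
$\frac{1}{\left(S{\left(-417 \right)} + 34409\right) - 275842} = \frac{1}{\left(\left(2 - \left(-417\right)^{2}\right) + 34409\right) - 275842} = \frac{1}{\left(\left(2 - 173889\right) + 34409\right) - 275842} = \frac{1}{\left(-173887 + 34409\right) - 275842} = \frac{1}{-139478 - 275842} = \frac{1}{-415320} = - \frac{1}{415320}$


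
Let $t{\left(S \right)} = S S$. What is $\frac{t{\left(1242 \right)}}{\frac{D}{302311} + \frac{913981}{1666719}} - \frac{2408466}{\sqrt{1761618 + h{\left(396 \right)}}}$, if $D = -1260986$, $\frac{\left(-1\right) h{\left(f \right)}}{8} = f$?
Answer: $- \frac{777247847156089476}{1825402814843} - \frac{401411 \sqrt{70338}}{58615} \approx -4.2761 \cdot 10^{5}$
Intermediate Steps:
$h{\left(f \right)} = - 8 f$
$t{\left(S \right)} = S^{2}$
$\frac{t{\left(1242 \right)}}{\frac{D}{302311} + \frac{913981}{1666719}} - \frac{2408466}{\sqrt{1761618 + h{\left(396 \right)}}} = \frac{1242^{2}}{- \frac{1260986}{302311} + \frac{913981}{1666719}} - \frac{2408466}{\sqrt{1761618 - 3168}} = \frac{1542564}{\left(-1260986\right) \frac{1}{302311} + 913981 \cdot \frac{1}{1666719}} - \frac{2408466}{\sqrt{1761618 - 3168}} = \frac{1542564}{- \frac{1260986}{302311} + \frac{913981}{1666719}} - \frac{2408466}{\sqrt{1758450}} = \frac{1542564}{- \frac{1825402814843}{503867487609}} - \frac{2408466}{5 \sqrt{70338}} = 1542564 \left(- \frac{503867487609}{1825402814843}\right) - 2408466 \frac{\sqrt{70338}}{351690} = - \frac{777247847156089476}{1825402814843} - \frac{401411 \sqrt{70338}}{58615}$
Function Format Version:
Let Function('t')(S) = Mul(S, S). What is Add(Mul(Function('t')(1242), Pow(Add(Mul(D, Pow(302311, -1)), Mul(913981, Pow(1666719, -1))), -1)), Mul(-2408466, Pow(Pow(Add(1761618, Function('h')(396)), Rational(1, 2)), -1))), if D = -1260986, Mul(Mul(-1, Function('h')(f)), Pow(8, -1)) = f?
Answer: Add(Rational(-777247847156089476, 1825402814843), Mul(Rational(-401411, 58615), Pow(70338, Rational(1, 2)))) ≈ -4.2761e+5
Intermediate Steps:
Function('h')(f) = Mul(-8, f)
Function('t')(S) = Pow(S, 2)
Add(Mul(Function('t')(1242), Pow(Add(Mul(D, Pow(302311, -1)), Mul(913981, Pow(1666719, -1))), -1)), Mul(-2408466, Pow(Pow(Add(1761618, Function('h')(396)), Rational(1, 2)), -1))) = Add(Mul(Pow(1242, 2), Pow(Add(Mul(-1260986, Pow(302311, -1)), Mul(913981, Pow(1666719, -1))), -1)), Mul(-2408466, Pow(Pow(Add(1761618, Mul(-8, 396)), Rational(1, 2)), -1))) = Add(Mul(1542564, Pow(Add(Mul(-1260986, Rational(1, 302311)), Mul(913981, Rational(1, 1666719))), -1)), Mul(-2408466, Pow(Pow(Add(1761618, -3168), Rational(1, 2)), -1))) = Add(Mul(1542564, Pow(Add(Rational(-1260986, 302311), Rational(913981, 1666719)), -1)), Mul(-2408466, Pow(Pow(1758450, Rational(1, 2)), -1))) = Add(Mul(1542564, Pow(Rational(-1825402814843, 503867487609), -1)), Mul(-2408466, Pow(Mul(5, Pow(70338, Rational(1, 2))), -1))) = Add(Mul(1542564, Rational(-503867487609, 1825402814843)), Mul(-2408466, Mul(Rational(1, 351690), Pow(70338, Rational(1, 2))))) = Add(Rational(-777247847156089476, 1825402814843), Mul(Rational(-401411, 58615), Pow(70338, Rational(1, 2))))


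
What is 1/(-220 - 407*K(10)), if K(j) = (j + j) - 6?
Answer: -1/5918 ≈ -0.00016898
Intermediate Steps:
K(j) = -6 + 2*j (K(j) = 2*j - 6 = -6 + 2*j)
1/(-220 - 407*K(10)) = 1/(-220 - 407*(-6 + 2*10)) = 1/(-220 - 407*(-6 + 20)) = 1/(-220 - 407*14) = 1/(-220 - 5698) = 1/(-5918) = -1/5918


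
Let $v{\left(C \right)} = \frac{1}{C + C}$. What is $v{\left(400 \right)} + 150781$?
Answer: $\frac{120624801}{800} \approx 1.5078 \cdot 10^{5}$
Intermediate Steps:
$v{\left(C \right)} = \frac{1}{2 C}$
$v{\left(400 \right)} + 150781 = \frac{1}{2 \cdot 400} + 150781 = \frac{1}{2} \cdot \frac{1}{400} + 150781 = \frac{1}{800} + 150781 = \frac{120624801}{800}$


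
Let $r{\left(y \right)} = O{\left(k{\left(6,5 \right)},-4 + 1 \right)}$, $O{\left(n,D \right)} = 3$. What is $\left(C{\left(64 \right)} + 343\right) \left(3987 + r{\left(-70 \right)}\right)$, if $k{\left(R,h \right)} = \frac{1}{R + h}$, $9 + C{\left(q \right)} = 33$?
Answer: $1464330$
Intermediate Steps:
$C{\left(q \right)} = 24$ ($C{\left(q \right)} = -9 + 33 = 24$)
$r{\left(y \right)} = 3$
$\left(C{\left(64 \right)} + 343\right) \left(3987 + r{\left(-70 \right)}\right) = \left(24 + 343\right) \left(3987 + 3\right) = 367 \cdot 3990 = 1464330$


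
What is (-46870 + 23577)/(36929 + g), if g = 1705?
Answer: -23293/38634 ≈ -0.60291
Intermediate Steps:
(-46870 + 23577)/(36929 + g) = (-46870 + 23577)/(36929 + 1705) = -23293/38634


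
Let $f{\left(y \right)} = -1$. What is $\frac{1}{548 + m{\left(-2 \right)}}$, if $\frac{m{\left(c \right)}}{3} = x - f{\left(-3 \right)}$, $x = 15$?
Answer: $\frac{1}{596} \approx 0.0016779$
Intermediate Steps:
$m{\left(c \right)} = 48$ ($m{\left(c \right)} = 3 \left(15 - -1\right) = 3 \left(15 + 1\right) = 3 \cdot 16 = 48$)
$\frac{1}{548 + m{\left(-2 \right)}} = \frac{1}{548 + 48} = \frac{1}{596}$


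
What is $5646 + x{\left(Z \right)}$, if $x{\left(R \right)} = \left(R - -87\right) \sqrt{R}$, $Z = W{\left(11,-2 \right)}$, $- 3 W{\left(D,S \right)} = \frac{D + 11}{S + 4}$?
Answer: $5646 + \frac{250 i \sqrt{33}}{9} \approx 5646.0 + 159.57 i$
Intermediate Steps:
$W{\left(D,S \right)} = - \frac{11 + D}{3 \left(4 + S\right)}$ ($W{\left(D,S \right)} = - \frac{\left(D + 11\right) \frac{1}{S + 4}}{3} = - \frac{\left(11 + D\right) \frac{1}{4 + S}}{3} = - \frac{\frac{1}{4 + S} \left(11 + D\right)}{3} = - \frac{11 + D}{3 \left(4 + S\right)}$)
$Z = - \frac{11}{3}$ ($Z = \frac{-11 - 11}{3 \left(4 - 2\right)} = \frac{-11 - 11}{3 \cdot 2} = \frac{1}{3} \cdot \frac{1}{2} \left(-22\right) = - \frac{11}{3} \approx -3.6667$)
$x{\left(R \right)} = \sqrt{R} \left(87 + R\right)$ ($x{\left(R \right)} = \left(R + 87\right) \sqrt{R} = \left(87 + R\right) \sqrt{R} = \sqrt{R} \left(87 + R\right)$)
$5646 + x{\left(Z \right)} = 5646 + \sqrt{- \frac{11}{3}} \left(87 - \frac{11}{3}\right) = 5646 + \frac{i \sqrt{33}}{3} \cdot \frac{250}{3} = 5646 + \frac{250 i \sqrt{33}}{9}$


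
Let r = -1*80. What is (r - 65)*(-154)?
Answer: 22330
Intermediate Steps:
r = -80
(r - 65)*(-154) = (-80 - 65)*(-154) = -145*(-154) = 22330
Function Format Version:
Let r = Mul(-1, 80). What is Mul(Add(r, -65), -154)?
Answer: 22330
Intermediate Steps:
r = -80
Mul(Add(r, -65), -154) = Mul(Add(-80, -65), -154) = Mul(-145, -154) = 22330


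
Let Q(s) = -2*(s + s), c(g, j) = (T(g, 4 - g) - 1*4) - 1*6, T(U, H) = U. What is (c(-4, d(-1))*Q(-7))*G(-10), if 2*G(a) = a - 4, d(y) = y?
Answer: 2744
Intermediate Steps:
c(g, j) = -10 + g (c(g, j) = (g - 1*4) - 1*6 = (g - 4) - 6 = (-4 + g) - 6 = -10 + g)
Q(s) = -4*s
G(a) = -2 + a/2 (G(a) = (a - 4)/2 = (-4 + a)/2 = -2 + a/2)
(c(-4, d(-1))*Q(-7))*G(-10) = ((-10 - 4)*(-4*(-7)))*(-2 + (1/2)*(-10)) = (-14*28)*(-2 - 5) = -392*(-7) = 2744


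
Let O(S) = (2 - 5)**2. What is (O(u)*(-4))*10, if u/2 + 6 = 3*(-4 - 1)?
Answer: -360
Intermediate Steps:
u = -42 (u = -12 + 2*(3*(-4 - 1)) = -12 + 2*(3*(-5)) = -12 + 2*(-15) = -12 - 30 = -42)
O(S) = 9 (O(S) = (-3)**2 = 9)
(O(u)*(-4))*10 = (9*(-4))*10 = -36*10 = -360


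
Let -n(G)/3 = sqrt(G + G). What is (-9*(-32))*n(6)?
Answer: -1728*sqrt(3) ≈ -2993.0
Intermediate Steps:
n(G) = -3*sqrt(2)*sqrt(G) (n(G) = -3*sqrt(G + G) = -3*sqrt(2)*sqrt(G))
(-9*(-32))*n(6) = (-9*(-32))*(-3*sqrt(2)*sqrt(6)) = 288*(-6*sqrt(3)) = -1728*sqrt(3)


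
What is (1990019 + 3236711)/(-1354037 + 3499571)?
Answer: 2613365/1072767 ≈ 2.4361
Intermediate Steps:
(1990019 + 3236711)/(-1354037 + 3499571) = 5226730/2145534 = 5226730*(1/2145534) = 2613365/1072767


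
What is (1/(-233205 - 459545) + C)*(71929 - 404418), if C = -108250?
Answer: 24933412452019989/692750 ≈ 3.5992e+10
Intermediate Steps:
(1/(-233205 - 459545) + C)*(71929 - 404418) = (1/(-233205 - 459545) - 108250)*(71929 - 404418) = (1/(-692750) - 108250)*(-332489) = (-1/692750 - 108250)*(-332489) = -74990187501/692750*(-332489) = 24933412452019989/692750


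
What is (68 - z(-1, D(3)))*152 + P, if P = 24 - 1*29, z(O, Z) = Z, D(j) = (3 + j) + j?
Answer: 8963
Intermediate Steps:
D(j) = 3 + 2*j
P = -5 (P = 24 - 29 = -5)
(68 - z(-1, D(3)))*152 + P = (68 - (3 + 2*3))*152 - 5 = (68 - (3 + 6))*152 - 5 = (68 - 1*9)*152 - 5 = (68 - 9)*152 - 5 = 59*152 - 5 = 8968 - 5 = 8963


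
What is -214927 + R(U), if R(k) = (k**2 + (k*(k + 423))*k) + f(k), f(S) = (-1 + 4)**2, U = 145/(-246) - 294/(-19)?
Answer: -12016974834051487/102109494024 ≈ -1.1769e+5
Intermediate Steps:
U = 69569/4674 (U = 145*(-1/246) - 294*(-1/19) = -145/246 + 294/19 = 69569/4674 ≈ 14.884)
f(S) = 9 (f(S) = 3**2 = 9)
R(k) = 9 + k**2 + k**2*(423 + k) (R(k) = (k**2 + (k*(k + 423))*k) + 9 = (k**2 + (k*(423 + k))*k) + 9 = (k**2 + k**2*(423 + k)) + 9 = 9 + k**2 + k**2*(423 + k))
-214927 + R(U) = -214927 + (9 + (69569/4674)**3 + 424*(69569/4674)**2) = -214927 + (9 + 336703229747009/102109494024 + 424*(4839845761/21846276)) = -214927 + (9 + 336703229747009/102109494024 + 513023650666/5461569) = -214927 + 9929112388044761/102109494024 = -12016974834051487/102109494024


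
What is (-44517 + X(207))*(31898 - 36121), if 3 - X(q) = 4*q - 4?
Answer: 191462374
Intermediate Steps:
X(q) = 7 - 4*q (X(q) = 3 - (4*q - 4) = 3 - (-4 + 4*q) = 3 + (4 - 4*q) = 7 - 4*q)
(-44517 + X(207))*(31898 - 36121) = (-44517 + (7 - 4*207))*(31898 - 36121) = (-44517 + (7 - 828))*(-4223) = (-44517 - 821)*(-4223) = -45338*(-4223) = 191462374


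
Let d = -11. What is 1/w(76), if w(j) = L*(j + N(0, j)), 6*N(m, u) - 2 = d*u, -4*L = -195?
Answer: -4/12285 ≈ -0.00032560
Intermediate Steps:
L = 195/4 (L = -¼*(-195) = 195/4 ≈ 48.750)
N(m, u) = ⅓ - 11*u/6 (N(m, u) = ⅓ + (-11*u)/6 = ⅓ - 11*u/6)
w(j) = 65/4 - 325*j/8 (w(j) = 195*(j + (⅓ - 11*j/6))/4 = 195*(⅓ - 5*j/6)/4 = 65/4 - 325*j/8)
1/w(76) = 1/(65/4 - 325/8*76) = 1/(65/4 - 6175/2) = 1/(-12285/4) = -4/12285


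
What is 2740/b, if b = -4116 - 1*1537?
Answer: -2740/5653 ≈ -0.48470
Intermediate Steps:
b = -5653 (b = -4116 - 1537 = -5653)
2740/b = 2740/(-5653) = 2740*(-1/5653) = -2740/5653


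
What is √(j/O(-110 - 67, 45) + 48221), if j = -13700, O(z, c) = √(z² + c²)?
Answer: √(1490148536301 - 38079150*√3706)/5559 ≈ 219.42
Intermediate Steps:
O(z, c) = √(c² + z²)
√(j/O(-110 - 67, 45) + 48221) = √(-13700/√(45² + (-110 - 67)²) + 48221) = √(-13700/√(2025 + (-177)²) + 48221) = √(-13700/√(2025 + 31329) + 48221) = √(-13700*√3706/11118 + 48221) = √(-6850*√3706/5559 + 48221) = √(48221 - 6850*√3706/5559)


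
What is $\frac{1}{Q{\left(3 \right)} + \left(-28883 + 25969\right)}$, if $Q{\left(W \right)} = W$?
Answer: $- \frac{1}{2911} \approx -0.00034352$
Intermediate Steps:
$\frac{1}{Q{\left(3 \right)} + \left(-28883 + 25969\right)} = \frac{1}{3 + \left(-28883 + 25969\right)} = \frac{1}{3 - 2914} = \frac{1}{-2911} = - \frac{1}{2911}$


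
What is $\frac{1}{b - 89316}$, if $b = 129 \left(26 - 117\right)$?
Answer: $- \frac{1}{101055} \approx -9.8956 \cdot 10^{-6}$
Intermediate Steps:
$b = -11739$ ($b = 129 \left(-91\right) = -11739$)
$\frac{1}{b - 89316} = \frac{1}{-11739 - 89316} = \frac{1}{-101055} = - \frac{1}{101055}$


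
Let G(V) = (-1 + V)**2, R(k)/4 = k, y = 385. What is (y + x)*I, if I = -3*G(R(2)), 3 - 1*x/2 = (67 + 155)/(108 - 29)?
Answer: -4475415/79 ≈ -56651.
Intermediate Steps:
x = 30/79 (x = 6 - 2*(67 + 155)/(108 - 29) = 6 - 444/79 = 30/79 ≈ 0.37975)
R(k) = 4*k
I = -147 (I = -3*(-1 + 4*2)**2 = -3*(-1 + 8)**2 = -3*7**2 = -3*49 = -147)
(y + x)*I = (385 + 30/79)*(-147) = (30445/79)*(-147) = -4475415/79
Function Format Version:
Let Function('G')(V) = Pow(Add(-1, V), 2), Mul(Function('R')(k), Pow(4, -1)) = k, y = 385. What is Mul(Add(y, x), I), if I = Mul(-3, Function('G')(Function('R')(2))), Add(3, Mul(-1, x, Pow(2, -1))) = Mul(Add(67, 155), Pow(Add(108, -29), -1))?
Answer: Rational(-4475415, 79) ≈ -56651.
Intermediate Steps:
x = Rational(30, 79) (x = Add(6, Mul(-2, Mul(Add(67, 155), Pow(Add(108, -29), -1)))) = Add(6, Mul(-2, Mul(222, Pow(79, -1)))) = Add(6, Mul(-2, Mul(222, Rational(1, 79)))) = Add(6, Mul(-2, Rational(222, 79))) = Add(6, Rational(-444, 79)) = Rational(30, 79) ≈ 0.37975)
Function('R')(k) = Mul(4, k)
I = -147 (I = Mul(-3, Pow(Add(-1, Mul(4, 2)), 2)) = Mul(-3, Pow(Add(-1, 8), 2)) = Mul(-3, Pow(7, 2)) = Mul(-3, 49) = -147)
Mul(Add(y, x), I) = Mul(Add(385, Rational(30, 79)), -147) = Mul(Rational(30445, 79), -147) = Rational(-4475415, 79)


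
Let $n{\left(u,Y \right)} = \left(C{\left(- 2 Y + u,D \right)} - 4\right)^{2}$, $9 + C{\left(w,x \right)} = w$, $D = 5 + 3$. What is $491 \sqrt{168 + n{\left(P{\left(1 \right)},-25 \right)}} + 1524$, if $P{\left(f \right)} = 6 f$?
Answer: $1524 + 491 \sqrt{2017} \approx 23575.0$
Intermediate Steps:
$D = 8$
$C{\left(w,x \right)} = -9 + w$
$n{\left(u,Y \right)} = \left(-13 + u - 2 Y\right)^{2}$ ($n{\left(u,Y \right)} = \left(\left(-9 - \left(- u + 2 Y\right)\right) - 4\right)^{2} = \left(\left(-9 + u - 2 Y\right) - 4\right)^{2} = \left(-13 + u - 2 Y\right)^{2}$)
$491 \sqrt{168 + n{\left(P{\left(1 \right)},-25 \right)}} + 1524 = 491 \sqrt{168 + \left(13 - 6 \cdot 1 + 2 \left(-25\right)\right)^{2}} + 1524 = 491 \sqrt{168 + \left(13 - 6 - 50\right)^{2}} + 1524 = 491 \sqrt{168 + \left(-43\right)^{2}} + 1524 = 491 \sqrt{168 + 1849} + 1524 = 491 \sqrt{2017} + 1524 = 1524 + 491 \sqrt{2017}$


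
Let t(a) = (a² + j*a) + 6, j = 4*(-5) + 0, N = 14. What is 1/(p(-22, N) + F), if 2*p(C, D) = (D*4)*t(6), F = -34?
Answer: -1/2218 ≈ -0.00045086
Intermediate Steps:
j = -20 (j = -20 + 0 = -20)
t(a) = 6 + a² - 20*a (t(a) = (a² - 20*a) + 6 = 6 + a² - 20*a)
p(C, D) = -156*D (p(C, D) = ((D*4)*(6 + 6² - 20*6))/2 = ((4*D)*(6 + 36 - 120))/2 = ((4*D)*(-78))/2 = (-312*D)/2 = -156*D)
1/(p(-22, N) + F) = 1/(-156*14 - 34) = 1/(-2184 - 34) = 1/(-2218) = -1/2218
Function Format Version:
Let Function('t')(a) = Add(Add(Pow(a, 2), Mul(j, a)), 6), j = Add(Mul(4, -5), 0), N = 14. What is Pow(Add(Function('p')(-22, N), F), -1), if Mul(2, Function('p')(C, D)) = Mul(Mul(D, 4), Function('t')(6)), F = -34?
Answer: Rational(-1, 2218) ≈ -0.00045086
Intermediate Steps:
j = -20 (j = Add(-20, 0) = -20)
Function('t')(a) = Add(6, Pow(a, 2), Mul(-20, a)) (Function('t')(a) = Add(Add(Pow(a, 2), Mul(-20, a)), 6) = Add(6, Pow(a, 2), Mul(-20, a)))
Function('p')(C, D) = Mul(-156, D) (Function('p')(C, D) = Mul(Rational(1, 2), Mul(Mul(D, 4), Add(6, Pow(6, 2), Mul(-20, 6)))) = Mul(Rational(1, 2), Mul(Mul(4, D), Add(6, 36, -120))) = Mul(Rational(1, 2), Mul(Mul(4, D), -78)) = Mul(Rational(1, 2), Mul(-312, D)) = Mul(-156, D))
Pow(Add(Function('p')(-22, N), F), -1) = Pow(Add(Mul(-156, 14), -34), -1) = Pow(Add(-2184, -34), -1) = Pow(-2218, -1) = Rational(-1, 2218)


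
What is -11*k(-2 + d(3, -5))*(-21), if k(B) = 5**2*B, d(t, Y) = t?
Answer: 5775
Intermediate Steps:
k(B) = 25*B
-11*k(-2 + d(3, -5))*(-21) = -275*(-2 + 3)*(-21) = -275*(-21) = 5775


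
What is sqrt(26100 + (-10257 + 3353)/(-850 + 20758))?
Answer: sqrt(71833579622)/1659 ≈ 161.55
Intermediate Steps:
sqrt(26100 + (-10257 + 3353)/(-850 + 20758)) = sqrt(26100 - 6904/19908) = sqrt(26100 - 6904*1/19908) = sqrt(26100 - 1726/4977) = sqrt(129897974/4977) = sqrt(71833579622)/1659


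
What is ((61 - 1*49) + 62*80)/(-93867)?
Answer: -4972/93867 ≈ -0.052969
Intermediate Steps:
((61 - 1*49) + 62*80)/(-93867) = ((61 - 49) + 4960)*(-1/93867) = (12 + 4960)*(-1/93867) = 4972*(-1/93867) = -4972/93867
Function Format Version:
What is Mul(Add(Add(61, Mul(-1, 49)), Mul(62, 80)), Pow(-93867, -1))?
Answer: Rational(-4972, 93867) ≈ -0.052969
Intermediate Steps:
Mul(Add(Add(61, Mul(-1, 49)), Mul(62, 80)), Pow(-93867, -1)) = Mul(Add(Add(61, -49), 4960), Rational(-1, 93867)) = Mul(Add(12, 4960), Rational(-1, 93867)) = Mul(4972, Rational(-1, 93867)) = Rational(-4972, 93867)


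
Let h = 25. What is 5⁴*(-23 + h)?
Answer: 1250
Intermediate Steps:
5⁴*(-23 + h) = 5⁴*(-23 + 25) = 625*2 = 1250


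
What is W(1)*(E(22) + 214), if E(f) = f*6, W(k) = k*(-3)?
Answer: -1038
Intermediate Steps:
W(k) = -3*k
E(f) = 6*f
W(1)*(E(22) + 214) = (-3*1)*(6*22 + 214) = -3*(132 + 214) = -3*346 = -1038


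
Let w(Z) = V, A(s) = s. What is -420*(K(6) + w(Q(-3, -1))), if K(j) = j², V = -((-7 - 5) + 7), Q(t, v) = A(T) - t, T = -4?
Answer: -17220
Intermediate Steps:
Q(t, v) = -4 - t
V = 5 (V = -(-12 + 7) = -1*(-5) = 5)
w(Z) = 5
-420*(K(6) + w(Q(-3, -1))) = -420*(6² + 5) = -420*(36 + 5) = -420*41 = -17220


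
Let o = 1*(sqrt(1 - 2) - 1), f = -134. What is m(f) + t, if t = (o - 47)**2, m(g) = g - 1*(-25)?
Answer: 2194 - 96*I ≈ 2194.0 - 96.0*I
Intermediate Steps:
m(g) = 25 + g (m(g) = g + 25 = 25 + g)
o = -1 + I (o = 1*(sqrt(-1) - 1) = 1*(I - 1) = 1*(-1 + I) = -1 + I ≈ -1.0 + 1.0*I)
t = (-48 + I)**2 (t = ((-1 + I) - 47)**2 = (-48 + I)**2 ≈ 2303.0 - 96.0*I)
m(f) + t = (25 - 134) + (48 - I)**2 = -109 + (48 - I)**2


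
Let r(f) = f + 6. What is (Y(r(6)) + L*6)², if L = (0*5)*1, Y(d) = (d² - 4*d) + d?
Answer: 11664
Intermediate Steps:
r(f) = 6 + f
Y(d) = d² - 3*d
L = 0 (L = 0*1 = 0)
(Y(r(6)) + L*6)² = ((6 + 6)*(-3 + (6 + 6)) + 0*6)² = (12*(-3 + 12) + 0)² = (12*9 + 0)² = (108 + 0)² = 108² = 11664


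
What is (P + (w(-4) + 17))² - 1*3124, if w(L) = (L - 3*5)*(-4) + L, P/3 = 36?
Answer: 35685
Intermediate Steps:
P = 108 (P = 3*36 = 108)
w(L) = 60 - 3*L (w(L) = (L - 15)*(-4) + L = (-15 + L)*(-4) + L = (60 - 4*L) + L = 60 - 3*L)
(P + (w(-4) + 17))² - 1*3124 = (108 + ((60 - 3*(-4)) + 17))² - 1*3124 = (108 + ((60 + 12) + 17))² - 3124 = (108 + (72 + 17))² - 3124 = (108 + 89)² - 3124 = 197² - 3124 = 38809 - 3124 = 35685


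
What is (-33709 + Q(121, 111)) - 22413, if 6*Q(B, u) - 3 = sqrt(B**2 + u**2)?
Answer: -112243/2 + sqrt(26962)/6 ≈ -56094.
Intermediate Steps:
Q(B, u) = 1/2 + sqrt(B**2 + u**2)/6
(-33709 + Q(121, 111)) - 22413 = (-33709 + (1/2 + sqrt(121**2 + 111**2)/6)) - 22413 = (-33709 + (1/2 + sqrt(14641 + 12321)/6)) - 22413 = (-33709 + (1/2 + sqrt(26962)/6)) - 22413 = (-67417/2 + sqrt(26962)/6) - 22413 = -112243/2 + sqrt(26962)/6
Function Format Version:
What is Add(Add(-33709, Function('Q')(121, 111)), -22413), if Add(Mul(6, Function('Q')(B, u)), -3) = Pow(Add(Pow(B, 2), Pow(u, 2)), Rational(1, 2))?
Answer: Add(Rational(-112243, 2), Mul(Rational(1, 6), Pow(26962, Rational(1, 2)))) ≈ -56094.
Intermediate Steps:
Function('Q')(B, u) = Add(Rational(1, 2), Mul(Rational(1, 6), Pow(Add(Pow(B, 2), Pow(u, 2)), Rational(1, 2))))
Add(Add(-33709, Function('Q')(121, 111)), -22413) = Add(Add(-33709, Add(Rational(1, 2), Mul(Rational(1, 6), Pow(Add(Pow(121, 2), Pow(111, 2)), Rational(1, 2))))), -22413) = Add(Add(-33709, Add(Rational(1, 2), Mul(Rational(1, 6), Pow(Add(14641, 12321), Rational(1, 2))))), -22413) = Add(Add(-33709, Add(Rational(1, 2), Mul(Rational(1, 6), Pow(26962, Rational(1, 2))))), -22413) = Add(Add(Rational(-67417, 2), Mul(Rational(1, 6), Pow(26962, Rational(1, 2)))), -22413) = Add(Rational(-112243, 2), Mul(Rational(1, 6), Pow(26962, Rational(1, 2))))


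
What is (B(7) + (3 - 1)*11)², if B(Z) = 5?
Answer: 729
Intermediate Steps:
(B(7) + (3 - 1)*11)² = (5 + (3 - 1)*11)² = (5 + 2*11)² = (5 + 22)² = 27² = 729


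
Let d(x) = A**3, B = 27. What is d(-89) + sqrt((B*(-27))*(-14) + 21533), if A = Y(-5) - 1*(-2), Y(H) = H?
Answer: -27 + sqrt(31739) ≈ 151.15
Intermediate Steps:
A = -3 (A = -5 - 1*(-2) = -5 + 2 = -3)
d(x) = -27 (d(x) = (-3)**3 = -27)
d(-89) + sqrt((B*(-27))*(-14) + 21533) = -27 + sqrt((27*(-27))*(-14) + 21533) = -27 + sqrt(-729*(-14) + 21533) = -27 + sqrt(10206 + 21533) = -27 + sqrt(31739)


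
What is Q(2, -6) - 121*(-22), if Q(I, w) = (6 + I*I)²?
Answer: 2762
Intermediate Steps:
Q(I, w) = (6 + I²)²
Q(2, -6) - 121*(-22) = (6 + 2²)² - 121*(-22) = (6 + 4)² + 2662 = 10² + 2662 = 100 + 2662 = 2762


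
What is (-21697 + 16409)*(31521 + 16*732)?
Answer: -228616104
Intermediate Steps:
(-21697 + 16409)*(31521 + 16*732) = -5288*(31521 + 11712) = -5288*43233 = -228616104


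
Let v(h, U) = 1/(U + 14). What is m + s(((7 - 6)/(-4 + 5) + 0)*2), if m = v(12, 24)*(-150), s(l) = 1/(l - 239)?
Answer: -17794/4503 ≈ -3.9516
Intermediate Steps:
v(h, U) = 1/(14 + U)
s(l) = 1/(-239 + l)
m = -75/19 (m = -150/(14 + 24) = -150/38 = (1/38)*(-150) = -75/19 ≈ -3.9474)
m + s(((7 - 6)/(-4 + 5) + 0)*2) = -75/19 + 1/(-239 + ((7 - 6)/(-4 + 5) + 0)*2) = -75/19 + 1/(-239 + (1/1 + 0)*2) = -75/19 + 1/(-239 + (1*1 + 0)*2) = -75/19 + 1/(-239 + (1 + 0)*2) = -75/19 + 1/(-239 + 1*2) = -75/19 + 1/(-239 + 2) = -75/19 + 1/(-237) = -75/19 - 1/237 = -17794/4503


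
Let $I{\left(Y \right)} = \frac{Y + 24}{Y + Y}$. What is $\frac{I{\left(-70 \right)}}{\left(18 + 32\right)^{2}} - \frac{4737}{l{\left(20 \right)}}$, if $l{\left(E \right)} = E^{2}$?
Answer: $- \frac{4144829}{350000} \approx -11.842$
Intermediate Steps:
$I{\left(Y \right)} = \frac{24 + Y}{2 Y}$
$\frac{I{\left(-70 \right)}}{\left(18 + 32\right)^{2}} - \frac{4737}{l{\left(20 \right)}} = \frac{\frac{1}{2} \frac{1}{-70} \left(24 - 70\right)}{\left(18 + 32\right)^{2}} - \frac{4737}{20^{2}} = \frac{\frac{1}{2} \left(- \frac{1}{70}\right) \left(-46\right)}{50^{2}} - \frac{4737}{400} = \frac{23}{70 \cdot 2500} - \frac{4737}{400} = \frac{23}{70} \cdot \frac{1}{2500} - \frac{4737}{400} = \frac{23}{175000} - \frac{4737}{400} = - \frac{4144829}{350000}$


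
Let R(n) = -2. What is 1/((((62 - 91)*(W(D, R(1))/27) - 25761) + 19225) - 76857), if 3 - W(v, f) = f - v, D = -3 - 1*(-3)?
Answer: -27/2251756 ≈ -1.1991e-5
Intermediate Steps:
D = 0 (D = -3 + 3 = 0)
W(v, f) = 3 + v - f (W(v, f) = 3 - (f - v) = 3 + (v - f) = 3 + v - f)
1/((((62 - 91)*(W(D, R(1))/27) - 25761) + 19225) - 76857) = 1/((((62 - 91)*((3 + 0 - 1*(-2))/27) - 25761) + 19225) - 76857) = 1/(((-29*(3 + 0 + 2)/27 - 25761) + 19225) - 76857) = 1/(((-145/27 - 25761) + 19225) - 76857) = 1/((-695692/27 + 19225) - 76857) = 1/(-176617/27 - 76857) = 1/(-2251756/27) = -27/2251756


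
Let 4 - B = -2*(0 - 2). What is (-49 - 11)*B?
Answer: 0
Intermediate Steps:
B = 0 (B = 4 - (-2)*(0 - 2) = 4 - (-2)*(-2) = 4 - 1*4 = 4 - 4 = 0)
(-49 - 11)*B = (-49 - 11)*0 = -60*0 = 0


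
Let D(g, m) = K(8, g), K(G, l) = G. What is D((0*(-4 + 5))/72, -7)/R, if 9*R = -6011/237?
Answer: -17064/6011 ≈ -2.8388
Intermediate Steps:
D(g, m) = 8
R = -6011/2133 (R = (-6011/237)/9 = (-6011*1/237)/9 = (⅑)*(-6011/237) = -6011/2133 ≈ -2.8181)
D((0*(-4 + 5))/72, -7)/R = 8/(-6011/2133) = 8*(-2133/6011) = -17064/6011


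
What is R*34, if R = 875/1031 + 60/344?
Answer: 1542155/44333 ≈ 34.786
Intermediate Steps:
R = 90715/88666 (R = 875*(1/1031) + 60*(1/344) = 875/1031 + 15/86 = 90715/88666 ≈ 1.0231)
R*34 = (90715/88666)*34 = 1542155/44333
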